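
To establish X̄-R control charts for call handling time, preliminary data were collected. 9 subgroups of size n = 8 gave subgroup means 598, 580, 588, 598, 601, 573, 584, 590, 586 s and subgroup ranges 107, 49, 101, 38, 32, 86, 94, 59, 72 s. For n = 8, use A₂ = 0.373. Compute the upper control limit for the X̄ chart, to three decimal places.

615.108

X̄̄ = (598 + 580 + 588 + 598 + 601 + 573 + 584 + 590 + 586) / 9 = 5298.0000 / 9 = 588.6667
R̄ = (107 + 49 + 101 + 38 + 32 + 86 + 94 + 59 + 72) / 9 = 638.0000 / 9 = 70.8889
UCL = X̄̄ + A₂·R̄ = 588.6667 + 0.373 × 70.8889 = 615.1082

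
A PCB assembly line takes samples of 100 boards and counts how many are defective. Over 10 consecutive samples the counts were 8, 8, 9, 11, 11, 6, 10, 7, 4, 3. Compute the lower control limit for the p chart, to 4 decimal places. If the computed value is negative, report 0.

p̄ = Σdᵢ / (k·n) = 77 / (10 × 100) = 0.07700
LCL = p̄ − 3·√(p̄(1−p̄)/n) = 0.07700 − 3 × 0.02666 = -0.00298 → 0 (negative, so LCL = 0)

0.0000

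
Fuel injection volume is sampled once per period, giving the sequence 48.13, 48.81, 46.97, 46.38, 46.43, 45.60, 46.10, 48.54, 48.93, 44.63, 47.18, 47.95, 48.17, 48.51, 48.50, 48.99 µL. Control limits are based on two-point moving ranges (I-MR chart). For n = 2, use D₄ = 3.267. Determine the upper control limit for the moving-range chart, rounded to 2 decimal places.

3.48

Moving ranges: 0.68, 1.84, 0.59, 0.05, 0.83, 0.50, 2.44, 0.39, 4.30, 2.55, 0.77, 0.22, 0.34, 0.01, 0.49; M̄R̄ = 16.0000 / 15 = 1.0667
UCL_MR = D₄·M̄R̄ = 3.267 × 1.0667 = 3.4848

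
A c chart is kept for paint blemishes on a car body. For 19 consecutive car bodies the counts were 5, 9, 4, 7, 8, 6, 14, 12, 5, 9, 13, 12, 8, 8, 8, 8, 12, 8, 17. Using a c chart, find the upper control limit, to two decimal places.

18.16

c̄ = (5 + 9 + 4 + 7 + 8 + 6 + 14 + 12 + 5 + 9 + 13 + 12 + 8 + 8 + 8 + 8 + 12 + 8 + 17) / 19 = 173 / 19 = 9.1053
UCL = c̄ + 3√c̄ = 9.1053 + 3 × √9.1053 = 9.1053 + 3 × 3.0175 = 18.1577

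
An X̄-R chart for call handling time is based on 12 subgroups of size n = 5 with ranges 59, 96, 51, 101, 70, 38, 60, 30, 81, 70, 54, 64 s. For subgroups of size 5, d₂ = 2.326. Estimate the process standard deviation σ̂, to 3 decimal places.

R̄ = (59 + 96 + 51 + 101 + 70 + 38 + 60 + 30 + 81 + 70 + 54 + 64) / 12 = 64.5000
σ̂ = R̄ / d₂ = 64.5000 / 2.326 = 27.7300

27.730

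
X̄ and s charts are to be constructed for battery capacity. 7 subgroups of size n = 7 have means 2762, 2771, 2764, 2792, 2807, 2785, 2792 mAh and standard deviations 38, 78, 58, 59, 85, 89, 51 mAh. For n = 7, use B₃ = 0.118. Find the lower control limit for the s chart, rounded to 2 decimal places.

7.72

s̄ = (38 + 78 + 58 + 59 + 85 + 89 + 51) / 7 = 65.4286
LCL_s = B₃·s̄ = 0.118 × 65.4286 = 7.7206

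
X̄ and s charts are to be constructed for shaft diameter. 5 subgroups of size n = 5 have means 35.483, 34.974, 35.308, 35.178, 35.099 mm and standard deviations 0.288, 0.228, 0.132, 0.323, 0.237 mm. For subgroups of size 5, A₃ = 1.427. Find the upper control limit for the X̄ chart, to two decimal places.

35.55

X̄̄ = (35.483 + 34.974 + 35.308 + 35.178 + 35.099) / 5 = 35.2084
s̄ = (0.288 + 0.228 + 0.132 + 0.323 + 0.237) / 5 = 0.2416
UCL = X̄̄ + A₃·s̄ = 35.2084 + 1.427 × 0.2416 = 35.5532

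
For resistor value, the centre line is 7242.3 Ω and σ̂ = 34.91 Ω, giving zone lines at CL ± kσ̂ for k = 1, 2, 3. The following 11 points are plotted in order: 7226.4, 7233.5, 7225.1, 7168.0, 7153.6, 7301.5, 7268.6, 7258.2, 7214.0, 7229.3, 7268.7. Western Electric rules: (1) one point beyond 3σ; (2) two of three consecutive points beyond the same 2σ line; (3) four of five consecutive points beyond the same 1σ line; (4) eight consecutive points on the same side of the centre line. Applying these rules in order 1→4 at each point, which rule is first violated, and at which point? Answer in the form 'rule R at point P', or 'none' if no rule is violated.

rule 2 at point 5

Zone of each point (C = within 1σ̂, B = 1σ̂–2σ̂, A = 2σ̂–3σ̂, * = beyond 3σ̂; sign = side of CL): 1:-C, 2:-C, 3:-C, 4:-A, 5:-A, 6:+B, 7:+C, 8:+C, 9:-C, 10:-C, 11:+C
Rule 2 (two of three consecutive points beyond the same 2σ limit) is satisfied at point 5.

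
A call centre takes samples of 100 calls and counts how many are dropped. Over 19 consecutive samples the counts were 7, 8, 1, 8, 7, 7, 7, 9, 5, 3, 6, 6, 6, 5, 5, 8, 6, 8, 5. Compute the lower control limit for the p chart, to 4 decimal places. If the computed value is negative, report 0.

0.0000

p̄ = Σdᵢ / (k·n) = 117 / (19 × 100) = 0.06158
LCL = p̄ − 3·√(p̄(1−p̄)/n) = 0.06158 − 3 × 0.02404 = -0.01054 → 0 (negative, so LCL = 0)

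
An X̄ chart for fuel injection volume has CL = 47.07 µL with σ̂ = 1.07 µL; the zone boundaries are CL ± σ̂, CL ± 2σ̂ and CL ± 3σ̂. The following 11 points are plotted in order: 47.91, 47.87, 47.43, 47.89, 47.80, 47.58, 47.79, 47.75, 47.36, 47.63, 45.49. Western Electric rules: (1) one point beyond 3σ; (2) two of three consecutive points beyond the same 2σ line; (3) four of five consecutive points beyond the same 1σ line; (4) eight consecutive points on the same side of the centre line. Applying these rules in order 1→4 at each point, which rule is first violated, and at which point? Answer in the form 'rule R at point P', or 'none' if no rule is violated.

rule 4 at point 8

Zone of each point (C = within 1σ̂, B = 1σ̂–2σ̂, A = 2σ̂–3σ̂, * = beyond 3σ̂; sign = side of CL): 1:+C, 2:+C, 3:+C, 4:+C, 5:+C, 6:+C, 7:+C, 8:+C, 9:+C, 10:+C, 11:-B
Rule 4 (eight consecutive points on the same side of the centre line) is satisfied at point 8.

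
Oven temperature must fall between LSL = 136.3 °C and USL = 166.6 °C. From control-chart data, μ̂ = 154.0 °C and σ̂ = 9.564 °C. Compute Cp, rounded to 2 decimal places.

Cp = (USL − LSL) / (6σ̂) = (166.6 − 136.3) / (6 × 9.564) = 30.3000 / 57.3840 = 0.5280

0.53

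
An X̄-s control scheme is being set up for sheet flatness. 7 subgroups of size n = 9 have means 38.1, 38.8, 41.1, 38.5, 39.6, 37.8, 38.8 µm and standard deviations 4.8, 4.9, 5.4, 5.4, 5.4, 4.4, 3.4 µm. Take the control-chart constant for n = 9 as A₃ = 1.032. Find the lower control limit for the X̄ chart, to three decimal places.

X̄̄ = (38.1 + 38.8 + 41.1 + 38.5 + 39.6 + 37.8 + 38.8) / 7 = 38.9571
s̄ = (4.8 + 4.9 + 5.4 + 5.4 + 5.4 + 4.4 + 3.4) / 7 = 4.8143
LCL = X̄̄ − A₃·s̄ = 38.9571 − 1.032 × 4.8143 = 33.9888

33.989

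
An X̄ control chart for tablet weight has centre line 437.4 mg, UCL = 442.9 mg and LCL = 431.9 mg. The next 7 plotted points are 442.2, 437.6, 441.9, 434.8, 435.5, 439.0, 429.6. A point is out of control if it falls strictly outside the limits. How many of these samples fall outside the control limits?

Compare each point to [431.9, 442.9]: sample 7 = 429.6 < LCL.

1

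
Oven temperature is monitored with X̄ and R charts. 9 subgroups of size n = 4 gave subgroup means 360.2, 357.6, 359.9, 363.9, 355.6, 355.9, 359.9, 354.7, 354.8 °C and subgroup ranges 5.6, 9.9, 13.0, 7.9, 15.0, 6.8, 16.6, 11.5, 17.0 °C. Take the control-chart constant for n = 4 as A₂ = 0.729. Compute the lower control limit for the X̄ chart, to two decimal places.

349.69

X̄̄ = (360.2 + 357.6 + 359.9 + 363.9 + 355.6 + 355.9 + 359.9 + 354.7 + 354.8) / 9 = 3222.5000 / 9 = 358.0556
R̄ = (5.6 + 9.9 + 13.0 + 7.9 + 15.0 + 6.8 + 16.6 + 11.5 + 17.0) / 9 = 103.3000 / 9 = 11.4778
LCL = X̄̄ − A₂·R̄ = 358.0556 − 0.729 × 11.4778 = 349.6883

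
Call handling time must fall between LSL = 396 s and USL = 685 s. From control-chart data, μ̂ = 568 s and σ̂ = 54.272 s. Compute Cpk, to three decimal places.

0.719

Cpu = (USL − μ̂) / (3σ̂) = (685 − 568) / (3 × 54.272) = 0.7186; Cpl = (μ̂ − LSL) / (3σ̂) = (568 − 396) / (3 × 54.272) = 1.0564; Cpk = min(Cpu, Cpl) = 0.7186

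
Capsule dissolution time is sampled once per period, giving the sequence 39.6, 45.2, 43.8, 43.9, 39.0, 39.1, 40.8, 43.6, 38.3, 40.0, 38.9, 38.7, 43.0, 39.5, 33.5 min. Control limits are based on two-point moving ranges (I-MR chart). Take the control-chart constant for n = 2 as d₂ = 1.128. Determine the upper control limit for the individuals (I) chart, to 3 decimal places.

47.812

X̄ = (39.6 + 45.2 + 43.8 + 43.9 + 39.0 + 39.1 + 40.8 + 43.6 + 38.3 + 40.0 + 38.9 + 38.7 + 43.0 + 39.5 + 33.5) / 15 = 40.4600
Moving ranges: 5.6, 1.4, 0.1, 4.9, 0.1, 1.7, 2.8, 5.3, 1.7, 1.1, 0.2, 4.3, 3.5, 6.0; M̄R̄ = 38.7000 / 14 = 2.7643
UCL = X̄ + 3·M̄R̄/d₂ = 40.4600 + 3 × 2.7643 / 1.128 = 47.8118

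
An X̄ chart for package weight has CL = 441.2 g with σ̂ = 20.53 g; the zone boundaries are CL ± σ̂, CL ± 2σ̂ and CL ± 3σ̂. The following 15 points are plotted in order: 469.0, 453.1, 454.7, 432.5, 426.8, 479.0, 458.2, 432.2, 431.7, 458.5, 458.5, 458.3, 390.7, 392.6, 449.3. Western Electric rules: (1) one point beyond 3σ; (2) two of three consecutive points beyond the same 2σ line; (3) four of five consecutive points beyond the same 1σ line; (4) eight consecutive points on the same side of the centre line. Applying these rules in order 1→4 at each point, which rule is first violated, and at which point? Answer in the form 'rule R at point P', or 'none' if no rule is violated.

Zone of each point (C = within 1σ̂, B = 1σ̂–2σ̂, A = 2σ̂–3σ̂, * = beyond 3σ̂; sign = side of CL): 1:+B, 2:+C, 3:+C, 4:-C, 5:-C, 6:+B, 7:+C, 8:-C, 9:-C, 10:+C, 11:+C, 12:+C, 13:-A, 14:-A, 15:+C
Rule 2 (two of three consecutive points beyond the same 2σ limit) is satisfied at point 14.

rule 2 at point 14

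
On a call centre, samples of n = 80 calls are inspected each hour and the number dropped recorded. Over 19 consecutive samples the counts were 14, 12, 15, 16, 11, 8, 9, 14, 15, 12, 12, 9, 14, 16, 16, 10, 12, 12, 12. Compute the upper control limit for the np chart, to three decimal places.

22.347

p̄ = Σdᵢ / (k·n) = 239 / (19 × 80) = 0.15724
UCL = np̄ + 3·√(np̄(1−p̄)) = 12.5789 + 3 × √(12.5789×0.84276) = 12.5789 + 3 × 3.2559 = 22.3467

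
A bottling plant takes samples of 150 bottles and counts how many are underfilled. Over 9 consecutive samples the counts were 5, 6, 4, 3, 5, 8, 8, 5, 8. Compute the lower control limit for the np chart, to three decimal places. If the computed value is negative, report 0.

0.000

p̄ = Σdᵢ / (k·n) = 52 / (9 × 150) = 0.03852
LCL = np̄ − 3·√(np̄(1−p̄)) = 5.7778 − 3 × 2.3570 = -1.2931 → 0 (negative, so LCL = 0)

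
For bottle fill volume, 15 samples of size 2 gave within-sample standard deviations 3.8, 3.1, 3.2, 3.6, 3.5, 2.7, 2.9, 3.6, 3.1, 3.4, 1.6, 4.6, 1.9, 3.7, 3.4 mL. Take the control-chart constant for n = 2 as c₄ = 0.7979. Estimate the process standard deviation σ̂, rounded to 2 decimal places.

4.02

s̄ = (3.8 + 3.1 + 3.2 + 3.6 + 3.5 + 2.7 + 2.9 + 3.6 + 3.1 + 3.4 + 1.6 + 4.6 + 1.9 + 3.7 + 3.4) / 15 = 3.2067
σ̂ = s̄ / c₄ = 3.2067 / 0.7979 = 4.0189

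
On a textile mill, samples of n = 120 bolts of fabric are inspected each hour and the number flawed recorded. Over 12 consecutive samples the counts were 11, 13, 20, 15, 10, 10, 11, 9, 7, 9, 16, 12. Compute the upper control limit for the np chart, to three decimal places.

21.745

p̄ = Σdᵢ / (k·n) = 143 / (12 × 120) = 0.09931
UCL = np̄ + 3·√(np̄(1−p̄)) = 11.9167 + 3 × √(11.9167×0.90069) = 11.9167 + 3 × 3.2762 = 21.7452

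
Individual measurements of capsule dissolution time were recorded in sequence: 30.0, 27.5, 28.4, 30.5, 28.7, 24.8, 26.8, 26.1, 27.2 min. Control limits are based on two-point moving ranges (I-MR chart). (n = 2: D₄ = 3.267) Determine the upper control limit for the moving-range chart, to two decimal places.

6.13

Moving ranges: 2.5, 0.9, 2.1, 1.8, 3.9, 2.0, 0.7, 1.1; M̄R̄ = 15.0000 / 8 = 1.8750
UCL_MR = D₄·M̄R̄ = 3.267 × 1.8750 = 6.1256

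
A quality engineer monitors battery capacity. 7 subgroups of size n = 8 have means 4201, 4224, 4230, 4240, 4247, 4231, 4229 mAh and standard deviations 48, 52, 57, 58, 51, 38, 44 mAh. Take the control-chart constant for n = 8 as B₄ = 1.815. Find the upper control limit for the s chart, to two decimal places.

90.23

s̄ = (48 + 52 + 57 + 58 + 51 + 38 + 44) / 7 = 49.7143
UCL_s = B₄·s̄ = 1.815 × 49.7143 = 90.2314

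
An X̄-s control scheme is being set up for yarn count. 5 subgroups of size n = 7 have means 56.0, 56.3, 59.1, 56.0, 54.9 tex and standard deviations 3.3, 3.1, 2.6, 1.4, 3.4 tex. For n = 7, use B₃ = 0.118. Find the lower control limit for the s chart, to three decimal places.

s̄ = (3.3 + 3.1 + 2.6 + 1.4 + 3.4) / 5 = 2.7600
LCL_s = B₃·s̄ = 0.118 × 2.7600 = 0.3257

0.326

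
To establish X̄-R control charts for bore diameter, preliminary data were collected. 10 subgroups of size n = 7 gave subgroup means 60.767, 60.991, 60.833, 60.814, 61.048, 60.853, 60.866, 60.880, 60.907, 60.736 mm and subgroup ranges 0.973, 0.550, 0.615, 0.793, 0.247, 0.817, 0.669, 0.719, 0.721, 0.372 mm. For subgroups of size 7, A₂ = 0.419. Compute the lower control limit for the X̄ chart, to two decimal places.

X̄̄ = (60.767 + 60.991 + 60.833 + 60.814 + 61.048 + 60.853 + 60.866 + 60.880 + 60.907 + 60.736) / 10 = 608.6950 / 10 = 60.8695
R̄ = (0.973 + 0.550 + 0.615 + 0.793 + 0.247 + 0.817 + 0.669 + 0.719 + 0.721 + 0.372) / 10 = 6.4760 / 10 = 0.6476
LCL = X̄̄ − A₂·R̄ = 60.8695 − 0.419 × 0.6476 = 60.5982

60.60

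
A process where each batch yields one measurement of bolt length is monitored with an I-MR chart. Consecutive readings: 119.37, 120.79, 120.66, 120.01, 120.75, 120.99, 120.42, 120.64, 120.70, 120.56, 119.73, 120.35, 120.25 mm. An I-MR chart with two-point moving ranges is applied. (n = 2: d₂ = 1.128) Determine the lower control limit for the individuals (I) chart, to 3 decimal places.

X̄ = (119.37 + 120.79 + 120.66 + 120.01 + 120.75 + 120.99 + 120.42 + 120.64 + 120.70 + 120.56 + 119.73 + 120.35 + 120.25) / 13 = 120.4015
Moving ranges: 1.42, 0.13, 0.65, 0.74, 0.24, 0.57, 0.22, 0.06, 0.14, 0.83, 0.62, 0.10; M̄R̄ = 5.7200 / 12 = 0.4767
LCL = X̄ − 3·M̄R̄/d₂ = 120.4015 − 3 × 0.4767 / 1.128 = 119.1338

119.134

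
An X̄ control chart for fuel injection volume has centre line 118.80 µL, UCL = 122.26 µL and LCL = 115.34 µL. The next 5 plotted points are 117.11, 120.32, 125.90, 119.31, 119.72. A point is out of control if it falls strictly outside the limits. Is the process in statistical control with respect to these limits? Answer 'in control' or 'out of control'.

out of control

Compare each point to [115.34, 122.26]: sample 3 = 125.90 > UCL.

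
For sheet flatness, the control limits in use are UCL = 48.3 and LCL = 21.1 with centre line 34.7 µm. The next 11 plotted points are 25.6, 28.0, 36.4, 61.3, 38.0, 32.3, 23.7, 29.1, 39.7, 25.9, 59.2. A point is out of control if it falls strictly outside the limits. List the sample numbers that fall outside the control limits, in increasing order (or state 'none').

4, 11

Compare each point to [21.1, 48.3]: sample 4 = 61.3 > UCL; sample 11 = 59.2 > UCL.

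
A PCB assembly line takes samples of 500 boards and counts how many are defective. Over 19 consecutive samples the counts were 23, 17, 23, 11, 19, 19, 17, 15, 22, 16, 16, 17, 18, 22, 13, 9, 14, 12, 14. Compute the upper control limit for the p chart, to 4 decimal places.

0.0575

p̄ = Σdᵢ / (k·n) = 317 / (19 × 500) = 0.03337
UCL = p̄ + 3·√(p̄(1−p̄)/n) = 0.03337 + 3 × √(0.03337×0.96663/500) = 0.03337 + 3 × 0.00803 = 0.05746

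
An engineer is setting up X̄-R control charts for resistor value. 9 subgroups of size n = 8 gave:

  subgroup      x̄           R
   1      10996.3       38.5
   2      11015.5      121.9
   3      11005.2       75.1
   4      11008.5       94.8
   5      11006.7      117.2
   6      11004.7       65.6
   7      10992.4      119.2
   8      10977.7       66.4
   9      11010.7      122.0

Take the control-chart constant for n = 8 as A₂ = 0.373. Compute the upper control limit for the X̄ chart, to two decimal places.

X̄̄ = (10996.3 + 11015.5 + 11005.2 + 11008.5 + 11006.7 + 11004.7 + 10992.4 + 10977.7 + 11010.7) / 9 = 99017.7000 / 9 = 11001.9667
R̄ = (38.5 + 121.9 + 75.1 + 94.8 + 117.2 + 65.6 + 119.2 + 66.4 + 122.0) / 9 = 820.7000 / 9 = 91.1889
UCL = X̄̄ + A₂·R̄ = 11001.9667 + 0.373 × 91.1889 = 11035.9801

11035.98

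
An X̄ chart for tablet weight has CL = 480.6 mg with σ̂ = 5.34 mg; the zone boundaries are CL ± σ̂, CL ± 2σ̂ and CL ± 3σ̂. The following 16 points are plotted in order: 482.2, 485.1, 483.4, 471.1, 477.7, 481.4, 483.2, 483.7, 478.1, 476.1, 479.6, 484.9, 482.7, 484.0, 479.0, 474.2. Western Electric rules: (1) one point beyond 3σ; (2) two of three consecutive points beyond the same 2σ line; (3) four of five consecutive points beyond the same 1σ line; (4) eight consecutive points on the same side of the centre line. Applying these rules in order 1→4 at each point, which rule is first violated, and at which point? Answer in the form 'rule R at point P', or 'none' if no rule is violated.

Zone of each point (C = within 1σ̂, B = 1σ̂–2σ̂, A = 2σ̂–3σ̂, * = beyond 3σ̂; sign = side of CL): 1:+C, 2:+C, 3:+C, 4:-B, 5:-C, 6:+C, 7:+C, 8:+C, 9:-C, 10:-C, 11:-C, 12:+C, 13:+C, 14:+C, 15:-C, 16:-B
No rule fires across all 16 points.

none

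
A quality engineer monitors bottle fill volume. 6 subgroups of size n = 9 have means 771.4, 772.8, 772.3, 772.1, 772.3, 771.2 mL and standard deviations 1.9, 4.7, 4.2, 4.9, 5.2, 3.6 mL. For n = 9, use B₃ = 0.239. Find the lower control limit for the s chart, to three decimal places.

0.976

s̄ = (1.9 + 4.7 + 4.2 + 4.9 + 5.2 + 3.6) / 6 = 4.0833
LCL_s = B₃·s̄ = 0.239 × 4.0833 = 0.9759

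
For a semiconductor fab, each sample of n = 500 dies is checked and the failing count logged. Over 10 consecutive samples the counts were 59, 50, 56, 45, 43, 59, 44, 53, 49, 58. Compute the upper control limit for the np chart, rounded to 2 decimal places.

p̄ = Σdᵢ / (k·n) = 516 / (10 × 500) = 0.10320
UCL = np̄ + 3·√(np̄(1−p̄)) = 51.6000 + 3 × √(51.6000×0.89680) = 51.6000 + 3 × 6.8026 = 72.0077

72.01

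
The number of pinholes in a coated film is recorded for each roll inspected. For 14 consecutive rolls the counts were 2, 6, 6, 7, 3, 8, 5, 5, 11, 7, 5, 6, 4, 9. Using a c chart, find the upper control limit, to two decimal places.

13.35

c̄ = (2 + 6 + 6 + 7 + 3 + 8 + 5 + 5 + 11 + 7 + 5 + 6 + 4 + 9) / 14 = 84 / 14 = 6.0000
UCL = c̄ + 3√c̄ = 6.0000 + 3 × √6.0000 = 6.0000 + 3 × 2.4495 = 13.3485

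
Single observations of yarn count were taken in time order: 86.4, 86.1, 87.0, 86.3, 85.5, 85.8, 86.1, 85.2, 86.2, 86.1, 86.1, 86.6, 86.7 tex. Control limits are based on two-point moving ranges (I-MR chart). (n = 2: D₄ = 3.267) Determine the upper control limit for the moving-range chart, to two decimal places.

Moving ranges: 0.3, 0.9, 0.7, 0.8, 0.3, 0.3, 0.9, 1.0, 0.1, 0.0, 0.5, 0.1; M̄R̄ = 5.9000 / 12 = 0.4917
UCL_MR = D₄·M̄R̄ = 3.267 × 0.4917 = 1.6063

1.61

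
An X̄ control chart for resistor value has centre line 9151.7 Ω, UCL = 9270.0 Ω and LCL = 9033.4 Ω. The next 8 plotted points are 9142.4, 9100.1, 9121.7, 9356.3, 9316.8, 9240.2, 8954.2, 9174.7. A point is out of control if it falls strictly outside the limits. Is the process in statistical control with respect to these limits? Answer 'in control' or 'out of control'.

Compare each point to [9033.4, 9270.0]: sample 4 = 9356.3 > UCL; sample 5 = 9316.8 > UCL; sample 7 = 8954.2 < LCL.

out of control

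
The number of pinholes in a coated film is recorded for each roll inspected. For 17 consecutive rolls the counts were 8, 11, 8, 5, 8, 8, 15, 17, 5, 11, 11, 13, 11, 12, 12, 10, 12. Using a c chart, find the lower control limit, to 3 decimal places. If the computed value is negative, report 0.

0.732

c̄ = (8 + 11 + 8 + 5 + 8 + 8 + 15 + 17 + 5 + 11 + 11 + 13 + 11 + 12 + 12 + 10 + 12) / 17 = 177 / 17 = 10.4118
LCL = c̄ − 3√c̄ = 10.4118 − 3 × 3.2267 = 0.7316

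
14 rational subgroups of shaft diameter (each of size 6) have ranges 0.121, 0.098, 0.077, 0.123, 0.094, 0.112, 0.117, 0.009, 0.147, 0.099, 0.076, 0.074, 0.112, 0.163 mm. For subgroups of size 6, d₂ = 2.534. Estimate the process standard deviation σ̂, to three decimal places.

0.040

R̄ = (0.121 + 0.098 + 0.077 + 0.123 + 0.094 + 0.112 + 0.117 + 0.009 + 0.147 + 0.099 + 0.076 + 0.074 + 0.112 + 0.163) / 14 = 0.1016
σ̂ = R̄ / d₂ = 0.1016 / 2.534 = 0.0401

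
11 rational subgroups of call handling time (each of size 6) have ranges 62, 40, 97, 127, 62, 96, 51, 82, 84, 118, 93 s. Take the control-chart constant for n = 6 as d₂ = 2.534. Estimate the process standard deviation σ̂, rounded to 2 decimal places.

R̄ = (62 + 40 + 97 + 127 + 62 + 96 + 51 + 82 + 84 + 118 + 93) / 11 = 82.9091
σ̂ = R̄ / d₂ = 82.9091 / 2.534 = 32.7187

32.72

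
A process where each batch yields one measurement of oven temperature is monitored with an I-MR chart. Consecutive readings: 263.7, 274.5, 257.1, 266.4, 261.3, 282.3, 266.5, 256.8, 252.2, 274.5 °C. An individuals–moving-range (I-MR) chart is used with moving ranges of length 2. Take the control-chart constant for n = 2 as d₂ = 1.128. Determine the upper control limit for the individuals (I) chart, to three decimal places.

299.809

X̄ = (263.7 + 274.5 + 257.1 + 266.4 + 261.3 + 282.3 + 266.5 + 256.8 + 252.2 + 274.5) / 10 = 265.5300
Moving ranges: 10.8, 17.4, 9.3, 5.1, 21.0, 15.8, 9.7, 4.6, 22.3; M̄R̄ = 116.0000 / 9 = 12.8889
UCL = X̄ + 3·M̄R̄/d₂ = 265.5300 + 3 × 12.8889 / 1.128 = 299.8090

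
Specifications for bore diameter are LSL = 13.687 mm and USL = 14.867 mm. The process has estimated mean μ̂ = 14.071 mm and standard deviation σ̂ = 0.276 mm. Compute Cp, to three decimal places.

0.713

Cp = (USL − LSL) / (6σ̂) = (14.867 − 13.687) / (6 × 0.276) = 1.1800 / 1.6560 = 0.7126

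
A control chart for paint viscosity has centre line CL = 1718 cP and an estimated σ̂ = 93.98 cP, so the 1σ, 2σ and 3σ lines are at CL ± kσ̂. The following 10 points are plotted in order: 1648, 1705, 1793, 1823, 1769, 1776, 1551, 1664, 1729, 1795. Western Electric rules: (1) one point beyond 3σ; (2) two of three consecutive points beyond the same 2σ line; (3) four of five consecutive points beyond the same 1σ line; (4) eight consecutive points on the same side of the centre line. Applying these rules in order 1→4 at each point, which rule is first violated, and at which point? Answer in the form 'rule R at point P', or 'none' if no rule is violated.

Zone of each point (C = within 1σ̂, B = 1σ̂–2σ̂, A = 2σ̂–3σ̂, * = beyond 3σ̂; sign = side of CL): 1:-C, 2:-C, 3:+C, 4:+B, 5:+C, 6:+C, 7:-B, 8:-C, 9:+C, 10:+C
No rule fires across all 10 points.

none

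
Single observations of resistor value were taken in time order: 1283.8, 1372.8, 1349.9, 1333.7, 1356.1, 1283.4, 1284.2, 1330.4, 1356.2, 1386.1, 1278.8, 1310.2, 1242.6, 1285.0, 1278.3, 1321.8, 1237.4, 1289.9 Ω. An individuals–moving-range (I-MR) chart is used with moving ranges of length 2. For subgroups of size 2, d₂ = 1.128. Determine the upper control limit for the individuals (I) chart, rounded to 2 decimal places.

1429.20

X̄ = (1283.8 + 1372.8 + 1349.9 + 1333.7 + 1356.1 + 1283.4 + 1284.2 + 1330.4 + 1356.2 + 1386.1 + 1278.8 + 1310.2 + 1242.6 + 1285.0 + 1278.3 + 1321.8 + 1237.4 + 1289.9) / 18 = 1310.0333
Moving ranges: 89.0, 22.9, 16.2, 22.4, 72.7, 0.8, 46.2, 25.8, 29.9, 107.3, 31.4, 67.6, 42.4, 6.7, 43.5, 84.4, 52.5; M̄R̄ = 761.7000 / 17 = 44.8059
UCL = X̄ + 3·M̄R̄/d₂ = 1310.0333 + 3 × 44.8059 / 1.128 = 1429.1979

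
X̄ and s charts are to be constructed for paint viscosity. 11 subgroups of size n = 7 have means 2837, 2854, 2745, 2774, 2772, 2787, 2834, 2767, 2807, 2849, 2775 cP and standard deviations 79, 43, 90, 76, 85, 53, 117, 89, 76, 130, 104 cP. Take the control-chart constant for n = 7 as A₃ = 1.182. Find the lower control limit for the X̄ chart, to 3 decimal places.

X̄̄ = (2837 + 2854 + 2745 + 2774 + 2772 + 2787 + 2834 + 2767 + 2807 + 2849 + 2775) / 11 = 2800.0909
s̄ = (79 + 43 + 90 + 76 + 85 + 53 + 117 + 89 + 76 + 130 + 104) / 11 = 85.6364
LCL = X̄̄ − A₃·s̄ = 2800.0909 − 1.182 × 85.6364 = 2698.8687

2698.869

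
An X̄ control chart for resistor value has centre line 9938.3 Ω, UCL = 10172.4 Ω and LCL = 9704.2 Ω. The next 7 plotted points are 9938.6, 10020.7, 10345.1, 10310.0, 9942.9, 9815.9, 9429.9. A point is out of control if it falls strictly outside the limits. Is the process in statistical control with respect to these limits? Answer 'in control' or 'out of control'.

Compare each point to [9704.2, 10172.4]: sample 3 = 10345.1 > UCL; sample 4 = 10310.0 > UCL; sample 7 = 9429.9 < LCL.

out of control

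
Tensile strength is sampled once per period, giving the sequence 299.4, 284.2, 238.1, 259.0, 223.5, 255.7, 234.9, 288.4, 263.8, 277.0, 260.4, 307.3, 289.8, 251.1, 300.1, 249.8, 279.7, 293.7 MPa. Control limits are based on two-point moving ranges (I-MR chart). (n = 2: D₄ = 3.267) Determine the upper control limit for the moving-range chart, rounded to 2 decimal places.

100.87

Moving ranges: 15.2, 46.1, 20.9, 35.5, 32.2, 20.8, 53.5, 24.6, 13.2, 16.6, 46.9, 17.5, 38.7, 49.0, 50.3, 29.9, 14.0; M̄R̄ = 524.9000 / 17 = 30.8765
UCL_MR = D₄·M̄R̄ = 3.267 × 30.8765 = 100.8734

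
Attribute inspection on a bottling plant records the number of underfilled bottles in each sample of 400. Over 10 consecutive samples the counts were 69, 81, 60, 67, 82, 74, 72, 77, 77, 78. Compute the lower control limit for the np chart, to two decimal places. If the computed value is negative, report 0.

p̄ = Σdᵢ / (k·n) = 737 / (10 × 400) = 0.18425
LCL = np̄ − 3·√(np̄(1−p̄)) = 73.7000 − 3 × 7.7538 = 50.4387

50.44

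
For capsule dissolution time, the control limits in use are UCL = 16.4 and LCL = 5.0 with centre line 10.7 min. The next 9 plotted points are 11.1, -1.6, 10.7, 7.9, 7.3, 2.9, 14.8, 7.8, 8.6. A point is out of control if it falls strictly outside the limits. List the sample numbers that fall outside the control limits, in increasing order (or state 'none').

2, 6

Compare each point to [5.0, 16.4]: sample 2 = -1.6 < LCL; sample 6 = 2.9 < LCL.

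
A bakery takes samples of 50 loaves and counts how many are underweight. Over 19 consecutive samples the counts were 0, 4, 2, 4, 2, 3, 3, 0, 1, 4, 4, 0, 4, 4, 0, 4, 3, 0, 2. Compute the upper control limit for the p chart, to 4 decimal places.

p̄ = Σdᵢ / (k·n) = 44 / (19 × 50) = 0.04632
UCL = p̄ + 3·√(p̄(1−p̄)/n) = 0.04632 + 3 × √(0.04632×0.95368/50) = 0.04632 + 3 × 0.02972 = 0.13548

0.1355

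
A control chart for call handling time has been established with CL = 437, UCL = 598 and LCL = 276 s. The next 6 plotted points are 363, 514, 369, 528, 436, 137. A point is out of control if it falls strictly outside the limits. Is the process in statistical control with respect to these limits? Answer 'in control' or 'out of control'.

Compare each point to [276, 598]: sample 6 = 137 < LCL.

out of control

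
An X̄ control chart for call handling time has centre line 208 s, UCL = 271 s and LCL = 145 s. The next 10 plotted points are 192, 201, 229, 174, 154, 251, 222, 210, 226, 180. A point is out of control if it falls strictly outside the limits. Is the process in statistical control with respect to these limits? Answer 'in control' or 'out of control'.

All 10 points lie within [145, 271].

in control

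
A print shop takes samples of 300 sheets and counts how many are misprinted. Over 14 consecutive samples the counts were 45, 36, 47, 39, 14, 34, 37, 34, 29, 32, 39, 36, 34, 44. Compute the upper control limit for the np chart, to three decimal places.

p̄ = Σdᵢ / (k·n) = 500 / (14 × 300) = 0.11905
UCL = np̄ + 3·√(np̄(1−p̄)) = 35.7143 + 3 × √(35.7143×0.88095) = 35.7143 + 3 × 5.6092 = 52.5417

52.542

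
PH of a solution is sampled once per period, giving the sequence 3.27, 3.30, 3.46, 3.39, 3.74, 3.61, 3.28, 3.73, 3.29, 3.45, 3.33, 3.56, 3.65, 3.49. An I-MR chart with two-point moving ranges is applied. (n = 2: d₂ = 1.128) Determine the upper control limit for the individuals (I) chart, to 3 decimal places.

X̄ = (3.27 + 3.30 + 3.46 + 3.39 + 3.74 + 3.61 + 3.28 + 3.73 + 3.29 + 3.45 + 3.33 + 3.56 + 3.65 + 3.49) / 14 = 3.4679
Moving ranges: 0.03, 0.16, 0.07, 0.35, 0.13, 0.33, 0.45, 0.44, 0.16, 0.12, 0.23, 0.09, 0.16; M̄R̄ = 2.7200 / 13 = 0.2092
UCL = X̄ + 3·M̄R̄/d₂ = 3.4679 + 3 × 0.2092 / 1.128 = 4.0243

4.024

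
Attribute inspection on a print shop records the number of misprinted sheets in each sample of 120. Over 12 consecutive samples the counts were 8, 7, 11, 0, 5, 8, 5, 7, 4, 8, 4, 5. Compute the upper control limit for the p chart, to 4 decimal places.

p̄ = Σdᵢ / (k·n) = 72 / (12 × 120) = 0.05000
UCL = p̄ + 3·√(p̄(1−p̄)/n) = 0.05000 + 3 × √(0.05000×0.95000/120) = 0.05000 + 3 × 0.01990 = 0.10969

0.1097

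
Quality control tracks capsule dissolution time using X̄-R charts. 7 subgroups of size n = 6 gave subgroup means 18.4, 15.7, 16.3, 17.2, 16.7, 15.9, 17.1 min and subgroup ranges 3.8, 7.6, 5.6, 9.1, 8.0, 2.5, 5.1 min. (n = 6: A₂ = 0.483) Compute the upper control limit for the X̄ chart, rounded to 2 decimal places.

19.63

X̄̄ = (18.4 + 15.7 + 16.3 + 17.2 + 16.7 + 15.9 + 17.1) / 7 = 117.3000 / 7 = 16.7571
R̄ = (3.8 + 7.6 + 5.6 + 9.1 + 8.0 + 2.5 + 5.1) / 7 = 41.7000 / 7 = 5.9571
UCL = X̄̄ + A₂·R̄ = 16.7571 + 0.483 × 5.9571 = 19.6344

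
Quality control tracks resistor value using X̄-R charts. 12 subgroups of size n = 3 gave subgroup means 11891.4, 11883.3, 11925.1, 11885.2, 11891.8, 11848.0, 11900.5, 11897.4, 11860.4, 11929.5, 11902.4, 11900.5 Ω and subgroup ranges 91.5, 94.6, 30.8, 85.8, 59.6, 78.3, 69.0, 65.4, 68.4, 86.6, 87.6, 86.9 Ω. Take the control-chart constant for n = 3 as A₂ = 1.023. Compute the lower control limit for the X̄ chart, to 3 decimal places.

X̄̄ = (11891.4 + 11883.3 + 11925.1 + 11885.2 + 11891.8 + 11848.0 + 11900.5 + 11897.4 + 11860.4 + 11929.5 + 11902.4 + 11900.5) / 12 = 142715.5000 / 12 = 11892.9583
R̄ = (91.5 + 94.6 + 30.8 + 85.8 + 59.6 + 78.3 + 69.0 + 65.4 + 68.4 + 86.6 + 87.6 + 86.9) / 12 = 904.5000 / 12 = 75.3750
LCL = X̄̄ − A₂·R̄ = 11892.9583 − 1.023 × 75.3750 = 11815.8497

11815.850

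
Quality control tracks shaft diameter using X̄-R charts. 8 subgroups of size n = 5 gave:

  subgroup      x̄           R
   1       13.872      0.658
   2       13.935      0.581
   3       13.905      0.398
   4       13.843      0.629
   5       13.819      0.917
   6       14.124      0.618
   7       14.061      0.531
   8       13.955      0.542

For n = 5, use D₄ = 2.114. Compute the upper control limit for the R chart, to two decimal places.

R̄ = (0.658 + 0.581 + 0.398 + 0.629 + 0.917 + 0.618 + 0.531 + 0.542) / 8 = 4.8740 / 8 = 0.6093
UCL_R = D₄·R̄ = 2.114 × 0.6093 = 1.2880

1.29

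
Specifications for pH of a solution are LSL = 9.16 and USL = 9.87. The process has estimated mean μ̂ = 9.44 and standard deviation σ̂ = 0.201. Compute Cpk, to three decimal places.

0.464

Cpu = (USL − μ̂) / (3σ̂) = (9.87 − 9.44) / (3 × 0.201) = 0.7131; Cpl = (μ̂ − LSL) / (3σ̂) = (9.44 − 9.16) / (3 × 0.201) = 0.4643; Cpk = min(Cpu, Cpl) = 0.4643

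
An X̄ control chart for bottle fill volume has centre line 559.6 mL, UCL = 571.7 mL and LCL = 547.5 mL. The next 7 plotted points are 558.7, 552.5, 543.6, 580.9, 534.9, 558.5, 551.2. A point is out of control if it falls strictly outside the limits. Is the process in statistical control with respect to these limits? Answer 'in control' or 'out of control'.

Compare each point to [547.5, 571.7]: sample 3 = 543.6 < LCL; sample 4 = 580.9 > UCL; sample 5 = 534.9 < LCL.

out of control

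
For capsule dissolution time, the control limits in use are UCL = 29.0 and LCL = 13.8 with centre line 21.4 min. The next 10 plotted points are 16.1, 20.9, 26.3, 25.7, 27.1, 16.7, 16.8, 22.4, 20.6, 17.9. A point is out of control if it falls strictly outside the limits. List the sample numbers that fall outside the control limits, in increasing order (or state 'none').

All 10 points lie within [13.8, 29.0].

none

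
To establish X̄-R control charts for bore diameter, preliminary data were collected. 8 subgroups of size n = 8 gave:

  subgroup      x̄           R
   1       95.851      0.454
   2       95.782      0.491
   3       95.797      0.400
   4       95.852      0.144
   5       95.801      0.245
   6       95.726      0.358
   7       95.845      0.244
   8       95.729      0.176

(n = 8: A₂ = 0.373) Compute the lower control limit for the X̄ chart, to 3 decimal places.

X̄̄ = (95.851 + 95.782 + 95.797 + 95.852 + 95.801 + 95.726 + 95.845 + 95.729) / 8 = 766.3830 / 8 = 95.7979
R̄ = (0.454 + 0.491 + 0.400 + 0.144 + 0.245 + 0.358 + 0.244 + 0.176) / 8 = 2.5120 / 8 = 0.3140
LCL = X̄̄ − A₂·R̄ = 95.7979 − 0.373 × 0.3140 = 95.6808

95.681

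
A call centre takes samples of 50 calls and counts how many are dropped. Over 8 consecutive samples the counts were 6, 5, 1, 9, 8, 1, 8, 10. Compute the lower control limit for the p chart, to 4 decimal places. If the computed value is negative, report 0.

0.0000

p̄ = Σdᵢ / (k·n) = 48 / (8 × 50) = 0.12000
LCL = p̄ − 3·√(p̄(1−p̄)/n) = 0.12000 − 3 × 0.04596 = -0.01787 → 0 (negative, so LCL = 0)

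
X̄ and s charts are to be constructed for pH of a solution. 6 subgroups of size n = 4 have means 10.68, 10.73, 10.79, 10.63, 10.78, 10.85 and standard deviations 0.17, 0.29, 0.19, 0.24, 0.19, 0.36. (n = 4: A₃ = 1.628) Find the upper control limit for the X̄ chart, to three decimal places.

11.134

X̄̄ = (10.68 + 10.73 + 10.79 + 10.63 + 10.78 + 10.85) / 6 = 10.7433
s̄ = (0.17 + 0.29 + 0.19 + 0.24 + 0.19 + 0.36) / 6 = 0.2400
UCL = X̄̄ + A₃·s̄ = 10.7433 + 1.628 × 0.2400 = 11.1341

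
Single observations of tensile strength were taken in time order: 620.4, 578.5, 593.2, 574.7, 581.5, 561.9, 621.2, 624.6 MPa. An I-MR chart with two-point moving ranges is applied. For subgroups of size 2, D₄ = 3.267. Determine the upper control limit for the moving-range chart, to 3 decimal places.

76.634

Moving ranges: 41.9, 14.7, 18.5, 6.8, 19.6, 59.3, 3.4; M̄R̄ = 164.2000 / 7 = 23.4571
UCL_MR = D₄·M̄R̄ = 3.267 × 23.4571 = 76.6345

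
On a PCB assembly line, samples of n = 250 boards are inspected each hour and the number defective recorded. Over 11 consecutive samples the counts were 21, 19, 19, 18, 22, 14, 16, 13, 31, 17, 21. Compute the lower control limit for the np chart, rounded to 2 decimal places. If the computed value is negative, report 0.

6.56

p̄ = Σdᵢ / (k·n) = 211 / (11 × 250) = 0.07673
LCL = np̄ − 3·√(np̄(1−p̄)) = 19.1818 − 3 × 4.2083 = 6.5568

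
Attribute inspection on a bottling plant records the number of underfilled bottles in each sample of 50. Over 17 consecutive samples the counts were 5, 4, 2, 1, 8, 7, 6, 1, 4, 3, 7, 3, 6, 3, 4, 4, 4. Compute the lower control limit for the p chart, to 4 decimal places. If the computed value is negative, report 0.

0.0000

p̄ = Σdᵢ / (k·n) = 72 / (17 × 50) = 0.08471
LCL = p̄ − 3·√(p̄(1−p̄)/n) = 0.08471 − 3 × 0.03938 = -0.03343 → 0 (negative, so LCL = 0)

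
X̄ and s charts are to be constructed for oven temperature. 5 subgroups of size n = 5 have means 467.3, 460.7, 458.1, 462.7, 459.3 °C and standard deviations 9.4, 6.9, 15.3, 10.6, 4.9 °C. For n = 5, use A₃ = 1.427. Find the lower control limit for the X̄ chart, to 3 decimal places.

X̄̄ = (467.3 + 460.7 + 458.1 + 462.7 + 459.3) / 5 = 461.6200
s̄ = (9.4 + 6.9 + 15.3 + 10.6 + 4.9) / 5 = 9.4200
LCL = X̄̄ − A₃·s̄ = 461.6200 − 1.427 × 9.4200 = 448.1777

448.178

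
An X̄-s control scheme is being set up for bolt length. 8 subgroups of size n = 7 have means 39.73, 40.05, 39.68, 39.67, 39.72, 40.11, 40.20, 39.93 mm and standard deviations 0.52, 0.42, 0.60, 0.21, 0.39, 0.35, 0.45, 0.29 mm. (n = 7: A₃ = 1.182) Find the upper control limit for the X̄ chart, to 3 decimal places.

40.363

X̄̄ = (39.73 + 40.05 + 39.68 + 39.67 + 39.72 + 40.11 + 40.20 + 39.93) / 8 = 39.8862
s̄ = (0.52 + 0.42 + 0.60 + 0.21 + 0.39 + 0.35 + 0.45 + 0.29) / 8 = 0.4037
UCL = X̄̄ + A₃·s̄ = 39.8862 + 1.182 × 0.4037 = 40.3635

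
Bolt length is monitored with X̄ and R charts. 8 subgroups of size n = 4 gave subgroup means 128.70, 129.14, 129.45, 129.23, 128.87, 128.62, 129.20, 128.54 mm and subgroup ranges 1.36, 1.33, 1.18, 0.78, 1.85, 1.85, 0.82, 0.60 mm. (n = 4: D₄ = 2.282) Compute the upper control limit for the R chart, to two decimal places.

R̄ = (1.36 + 1.33 + 1.18 + 0.78 + 1.85 + 1.85 + 0.82 + 0.60) / 8 = 9.7700 / 8 = 1.2212
UCL_R = D₄·R̄ = 2.282 × 1.2212 = 2.7869

2.79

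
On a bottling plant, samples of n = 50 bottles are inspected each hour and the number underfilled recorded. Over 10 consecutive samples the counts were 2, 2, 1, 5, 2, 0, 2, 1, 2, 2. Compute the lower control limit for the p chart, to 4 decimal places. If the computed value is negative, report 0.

0.0000

p̄ = Σdᵢ / (k·n) = 19 / (10 × 50) = 0.03800
LCL = p̄ − 3·√(p̄(1−p̄)/n) = 0.03800 − 3 × 0.02704 = -0.04312 → 0 (negative, so LCL = 0)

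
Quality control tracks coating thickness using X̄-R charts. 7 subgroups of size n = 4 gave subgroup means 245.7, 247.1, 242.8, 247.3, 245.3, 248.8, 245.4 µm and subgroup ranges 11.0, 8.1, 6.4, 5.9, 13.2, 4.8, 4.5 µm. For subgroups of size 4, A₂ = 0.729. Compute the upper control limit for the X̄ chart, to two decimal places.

251.67

X̄̄ = (245.7 + 247.1 + 242.8 + 247.3 + 245.3 + 248.8 + 245.4) / 7 = 1722.4000 / 7 = 246.0571
R̄ = (11.0 + 8.1 + 6.4 + 5.9 + 13.2 + 4.8 + 4.5) / 7 = 53.9000 / 7 = 7.7000
UCL = X̄̄ + A₂·R̄ = 246.0571 + 0.729 × 7.7000 = 251.6704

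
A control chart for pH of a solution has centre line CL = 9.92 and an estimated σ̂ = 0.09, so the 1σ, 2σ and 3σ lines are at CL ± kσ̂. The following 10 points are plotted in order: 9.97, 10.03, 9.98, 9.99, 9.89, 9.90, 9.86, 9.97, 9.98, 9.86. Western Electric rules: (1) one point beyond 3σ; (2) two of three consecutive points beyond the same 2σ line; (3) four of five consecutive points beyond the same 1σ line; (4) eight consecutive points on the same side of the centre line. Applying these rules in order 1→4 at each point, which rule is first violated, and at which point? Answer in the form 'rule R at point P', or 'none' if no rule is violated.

Zone of each point (C = within 1σ̂, B = 1σ̂–2σ̂, A = 2σ̂–3σ̂, * = beyond 3σ̂; sign = side of CL): 1:+C, 2:+B, 3:+C, 4:+C, 5:-C, 6:-C, 7:-C, 8:+C, 9:+C, 10:-C
No rule fires across all 10 points.

none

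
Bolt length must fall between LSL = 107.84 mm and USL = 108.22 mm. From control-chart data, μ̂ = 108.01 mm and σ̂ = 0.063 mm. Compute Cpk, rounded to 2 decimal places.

Cpu = (USL − μ̂) / (3σ̂) = (108.22 − 108.01) / (3 × 0.063) = 1.1111; Cpl = (μ̂ − LSL) / (3σ̂) = (108.01 − 107.84) / (3 × 0.063) = 0.8995; Cpk = min(Cpu, Cpl) = 0.8995

0.90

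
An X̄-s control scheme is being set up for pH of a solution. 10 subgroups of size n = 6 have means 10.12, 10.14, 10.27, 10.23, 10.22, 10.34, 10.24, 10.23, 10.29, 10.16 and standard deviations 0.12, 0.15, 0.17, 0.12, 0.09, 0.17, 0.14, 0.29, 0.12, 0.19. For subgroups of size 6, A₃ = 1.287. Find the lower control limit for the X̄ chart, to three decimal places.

X̄̄ = (10.12 + 10.14 + 10.27 + 10.23 + 10.22 + 10.34 + 10.24 + 10.23 + 10.29 + 10.16) / 10 = 10.2240
s̄ = (0.12 + 0.15 + 0.17 + 0.12 + 0.09 + 0.17 + 0.14 + 0.29 + 0.12 + 0.19) / 10 = 0.1560
LCL = X̄̄ − A₃·s̄ = 10.2240 − 1.287 × 0.1560 = 10.0232

10.023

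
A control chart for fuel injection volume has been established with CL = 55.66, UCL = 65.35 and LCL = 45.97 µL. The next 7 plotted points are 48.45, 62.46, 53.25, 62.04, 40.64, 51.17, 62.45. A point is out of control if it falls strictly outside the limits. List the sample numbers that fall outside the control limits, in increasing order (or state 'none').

5

Compare each point to [45.97, 65.35]: sample 5 = 40.64 < LCL.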